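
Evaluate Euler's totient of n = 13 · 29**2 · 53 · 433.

φ(250901417) = 250901417 · (1 − 1/13) · (1 − 1/29) · (1 − 1/53) · (1 − 1/433)
       = 250901417 · 7547904/8651773 = 218889216.

218889216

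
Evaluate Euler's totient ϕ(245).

168

245 = 5 × 7^2.
φ(5) = 5 − 1 = 4.
φ(7^2) = 7^1·(7−1) = 7·6 = 42.
φ(245) = 4 × 42 = 168.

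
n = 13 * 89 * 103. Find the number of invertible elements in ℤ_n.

φ(119171) = 119171 · (1 − 1/13) · (1 − 1/89) · (1 − 1/103)
       = 119171 · 107712/119171 = 107712.

107712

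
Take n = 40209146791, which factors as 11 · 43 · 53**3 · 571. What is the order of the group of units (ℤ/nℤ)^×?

34968679200

φ(40209146791) = 40209146791 · (1 − 1/11) · (1 − 1/43) · (1 − 1/53) · (1 − 1/571)
       = 40209146791 · 12448800/14314399 = 34968679200.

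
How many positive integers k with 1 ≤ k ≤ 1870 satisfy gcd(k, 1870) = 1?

Factor 1870: 1870 = 2 · 5 · 11 · 17.
φ(1870) = 1870 · (1 − 1/2) · (1 − 1/5) · (1 − 1/11) · (1 − 1/17)
       = 1870 · 640/1870 = 640.

640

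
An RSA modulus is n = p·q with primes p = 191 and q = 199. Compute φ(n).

φ(n) = (p − 1)(q − 1) = (191−1)(199−1) = 190·198 = 37620.

37620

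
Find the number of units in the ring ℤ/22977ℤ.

Prime factorization: 22977 = 3^3 · 23 · 37.
φ(22977) = 22977 · (1 − 1/3) · (1 − 1/23) · (1 − 1/37)
       = 22977 · 1584/2553 = 14256.

14256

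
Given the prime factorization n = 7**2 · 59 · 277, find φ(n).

672336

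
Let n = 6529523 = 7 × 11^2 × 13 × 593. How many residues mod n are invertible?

φ(6529523) = 6529523 · (1 − 1/7) · (1 − 1/11) · (1 − 1/13) · (1 − 1/593)
       = 6529523 · 426240/593593 = 4688640.

4688640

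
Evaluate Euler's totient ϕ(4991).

Prime factorization: 4991 = 7 · 23 · 31.
φ(7) = 7 − 1 = 6.
φ(23) = 23 − 1 = 22.
φ(31) = 31 − 1 = 30.
φ(4991) = 6 × 22 × 30 = 3960.

3960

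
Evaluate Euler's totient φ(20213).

First factor: 20213 = 17 × 29 × 41.
φ(20213) = 20213 · (1 − 1/17) · (1 − 1/29) · (1 − 1/41)
       = 20213 · 17920/20213 = 17920.

17920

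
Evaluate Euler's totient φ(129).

84

First factor: 129 = 3 · 43.
φ(3) = 3 − 1 = 2.
φ(43) = 43 − 1 = 42.
φ(129) = 2 × 42 = 84.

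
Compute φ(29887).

Factor 29887: 29887 = 11^2 × 13 × 19.
φ(29887) = 29887 · (1 − 1/11) · (1 − 1/13) · (1 − 1/19)
       = 29887 · 2160/2717 = 23760.

23760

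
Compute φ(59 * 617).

φ(36403) = 36403 · (1 − 1/59) · (1 − 1/617)
       = 36403 · 35728/36403 = 35728.

35728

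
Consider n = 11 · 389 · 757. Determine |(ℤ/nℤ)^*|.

2933280

φ(3239203) = 3239203 · (1 − 1/11) · (1 − 1/389) · (1 − 1/757)
       = 3239203 · 2933280/3239203 = 2933280.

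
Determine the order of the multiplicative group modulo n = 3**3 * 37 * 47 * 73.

φ(3427569) = 3427569 · (1 − 1/3) · (1 − 1/37) · (1 − 1/47) · (1 − 1/73)
       = 3427569 · 238464/380841 = 2146176.

2146176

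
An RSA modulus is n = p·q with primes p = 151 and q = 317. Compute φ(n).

47400

φ(pq) = (p−1)(q−1) = 150 · 316 = 47400.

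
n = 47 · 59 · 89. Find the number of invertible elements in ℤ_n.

φ(246797) = 246797 · (1 − 1/47) · (1 − 1/59) · (1 − 1/89)
       = 246797 · 234784/246797 = 234784.

234784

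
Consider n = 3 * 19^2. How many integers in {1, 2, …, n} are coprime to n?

684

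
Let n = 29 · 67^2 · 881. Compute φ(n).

108958080

φ(114689461) = 114689461 · (1 − 1/29) · (1 − 1/67) · (1 − 1/881)
       = 114689461 · 1626240/1711783 = 108958080.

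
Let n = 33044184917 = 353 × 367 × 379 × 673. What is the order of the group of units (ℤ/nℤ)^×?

32725389312

φ(33044184917) = 33044184917 · (1 − 1/353) · (1 − 1/367) · (1 − 1/379) · (1 − 1/673)
       = 33044184917 · 32725389312/33044184917 = 32725389312.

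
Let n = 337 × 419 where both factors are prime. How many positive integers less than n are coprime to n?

140448

φ(337) = 337 − 1 = 336.
φ(419) = 419 − 1 = 418.
Since φ is multiplicative, φ(141203) = 336 · 418 = 140448.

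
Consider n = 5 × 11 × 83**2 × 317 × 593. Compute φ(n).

φ(5) = 5 − 1 = 4.
φ(11) = 11 − 1 = 10.
φ(83^2) = 83^1·(83−1) = 83·82 = 6806.
φ(317) = 317 − 1 = 316.
φ(593) = 593 − 1 = 592.
Since φ is multiplicative, φ(71225060995) = 4 · 10 · 6806 · 316 · 592 = 50928481280.

50928481280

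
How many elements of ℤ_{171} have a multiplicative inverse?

First factor: 171 = 3^2 · 19.
φ(171) = 171 · (1 − 1/3) · (1 − 1/19)
       = 171 · 36/57 = 108.

108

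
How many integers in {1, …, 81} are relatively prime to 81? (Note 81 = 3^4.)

54

φ(3^4) = 3^4 − 3^3 = 81 − 27 = 54.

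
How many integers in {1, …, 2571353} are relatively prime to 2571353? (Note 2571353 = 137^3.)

φ(2571353) = 2571353 · (1 − 1/137)
       = 2571353 · 136/137 = 2552584.

2552584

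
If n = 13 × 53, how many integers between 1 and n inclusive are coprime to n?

φ(689) = 689 · (1 − 1/13) · (1 − 1/53)
       = 689 · 624/689 = 624.

624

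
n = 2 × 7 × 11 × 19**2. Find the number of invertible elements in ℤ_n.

20520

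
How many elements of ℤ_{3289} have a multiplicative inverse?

2640

3289 = 11 * 13 * 23.
φ(11) = 11 − 1 = 10.
φ(13) = 13 − 1 = 12.
φ(23) = 23 − 1 = 22.
φ(3289) = 10 × 12 × 22 = 2640.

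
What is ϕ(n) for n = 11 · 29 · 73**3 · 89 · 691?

φ(11) = 11 − 1 = 10.
φ(29) = 29 − 1 = 28.
φ(73^3) = 73^2·(73−1) = 5329·72 = 383688.
φ(89) = 89 − 1 = 88.
φ(691) = 691 − 1 = 690.
φ(7631805918077) = 10 × 28 × 383688 × 88 × 690 = 6523309900800.

6523309900800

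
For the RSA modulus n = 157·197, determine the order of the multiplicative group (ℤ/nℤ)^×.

30576

φ(30929) = 30929 · (1 − 1/157) · (1 − 1/197)
       = 30929 · 30576/30929 = 30576.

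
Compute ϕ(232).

112

Factor 232: 232 = 2**3 * 29.
φ(2^3) = 2^2·(2−1) = 4·1 = 4.
φ(29) = 29 − 1 = 28.
Since φ is multiplicative, φ(232) = 4 · 28 = 112.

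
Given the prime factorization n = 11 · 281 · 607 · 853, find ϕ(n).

1445673600

φ(1600430161) = 1600430161 · (1 − 1/11) · (1 − 1/281) · (1 − 1/607) · (1 − 1/853)
       = 1600430161 · 1445673600/1600430161 = 1445673600.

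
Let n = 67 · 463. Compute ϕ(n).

30492

φ(67) = 67 − 1 = 66.
φ(463) = 463 − 1 = 462.
φ(31021) = 66 × 462 = 30492.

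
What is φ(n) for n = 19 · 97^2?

167616

φ(178771) = 178771 · (1 − 1/19) · (1 − 1/97)
       = 178771 · 1728/1843 = 167616.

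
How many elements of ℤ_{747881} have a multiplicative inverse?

645120

First factor: 747881 = 17 * 29 * 37 * 41.
φ(747881) = 747881 · (1 − 1/17) · (1 − 1/29) · (1 − 1/37) · (1 − 1/41)
       = 747881 · 645120/747881 = 645120.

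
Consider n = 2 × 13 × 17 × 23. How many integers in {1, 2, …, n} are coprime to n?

4224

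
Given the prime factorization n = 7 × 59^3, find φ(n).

1211388

φ(1437653) = 1437653 · (1 − 1/7) · (1 − 1/59)
       = 1437653 · 348/413 = 1211388.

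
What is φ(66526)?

30240

Factor 66526: 66526 = 2 * 29 * 31 * 37.
φ(66526) = 66526 · (1 − 1/2) · (1 − 1/29) · (1 − 1/31) · (1 − 1/37)
       = 66526 · 30240/66526 = 30240.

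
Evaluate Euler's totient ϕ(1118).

1118 = 2 × 13 × 43.
φ(2) = 2 − 1 = 1.
φ(13) = 13 − 1 = 12.
φ(43) = 43 − 1 = 42.
φ(1118) = 1 × 12 × 42 = 504.

504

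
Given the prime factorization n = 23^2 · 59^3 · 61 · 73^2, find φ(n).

32217299959680

φ(35317281113879) = 35317281113879 · (1 − 1/23) · (1 − 1/59) · (1 − 1/61) · (1 − 1/73)
       = 35317281113879 · 5512320/6042721 = 32217299959680.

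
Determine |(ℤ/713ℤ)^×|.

660

713 = 23 · 31.
φ(713) = 713 · (1 − 1/23) · (1 − 1/31)
       = 713 · 660/713 = 660.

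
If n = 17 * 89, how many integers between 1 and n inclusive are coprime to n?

1408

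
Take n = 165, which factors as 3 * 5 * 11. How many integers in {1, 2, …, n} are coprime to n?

80

φ(3) = 3 − 1 = 2.
φ(5) = 5 − 1 = 4.
φ(11) = 11 − 1 = 10.
φ(165) = 2 × 4 × 10 = 80.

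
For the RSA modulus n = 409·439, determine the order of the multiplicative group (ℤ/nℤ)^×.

For distinct primes, φ(pq) = (p−1)(q−1) = 408 × 438 = 178704.

178704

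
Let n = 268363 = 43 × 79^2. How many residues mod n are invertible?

φ(43) = 43 − 1 = 42.
φ(79^2) = 79^2 − 79^1 = 6241 − 79 = 6162.
Since φ is multiplicative, φ(268363) = 42 · 6162 = 258804.

258804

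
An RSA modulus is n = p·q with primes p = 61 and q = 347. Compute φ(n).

20760

For distinct primes, φ(pq) = (p−1)(q−1) = 60 × 346 = 20760.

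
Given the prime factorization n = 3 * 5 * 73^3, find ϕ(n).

φ(3) = 3 − 1 = 2.
φ(5) = 5 − 1 = 4.
φ(73^3) = 73^3 − 73^2 = 389017 − 5329 = 383688.
φ(5835255) = 2 × 4 × 383688 = 3069504.

3069504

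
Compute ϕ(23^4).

267674

φ(279841) = 279841 · (1 − 1/23)
       = 279841 · 22/23 = 267674.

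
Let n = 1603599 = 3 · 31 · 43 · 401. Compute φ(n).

1008000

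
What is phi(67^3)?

296274

φ(67^3) = 67^3 − 67^2 = 300763 − 4489 = 296274.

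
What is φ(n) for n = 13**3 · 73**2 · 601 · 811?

5180355648000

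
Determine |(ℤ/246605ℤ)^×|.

246605 = 5 · 31 · 37 · 43.
φ(5) = 5 − 1 = 4.
φ(31) = 31 − 1 = 30.
φ(37) = 37 − 1 = 36.
φ(43) = 43 − 1 = 42.
Multiply: 4 · 30 · 36 · 42 = 181440.

181440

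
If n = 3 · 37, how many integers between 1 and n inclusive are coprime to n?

72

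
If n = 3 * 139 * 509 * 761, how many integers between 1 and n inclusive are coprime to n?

φ(3) = 3 − 1 = 2.
φ(139) = 139 − 1 = 138.
φ(509) = 509 − 1 = 508.
φ(761) = 761 − 1 = 760.
Multiply: 2 · 138 · 508 · 760 = 106558080.

106558080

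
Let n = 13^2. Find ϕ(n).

φ(169) = 169 · (1 − 1/13)
       = 169 · 12/13 = 156.

156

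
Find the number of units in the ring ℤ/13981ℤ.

12000

First factor: 13981 = 11 · 31 · 41.
φ(11) = 11 − 1 = 10.
φ(31) = 31 − 1 = 30.
φ(41) = 41 − 1 = 40.
Since φ is multiplicative, φ(13981) = 10 · 30 · 40 = 12000.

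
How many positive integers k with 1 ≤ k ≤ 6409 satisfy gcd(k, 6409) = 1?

5376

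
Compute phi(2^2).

φ(4) = 4 · (1 − 1/2)
       = 4 · 1/2 = 2.

2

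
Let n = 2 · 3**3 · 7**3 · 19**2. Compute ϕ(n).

1809864

φ(2) = 2 − 1 = 1.
φ(3^3) = 3^2·(3−1) = 9·2 = 18.
φ(7^3) = 7^2·(7−1) = 49·6 = 294.
φ(19^2) = 19^2 − 19^1 = 361 − 19 = 342.
φ(6686442) = 1 × 18 × 294 × 342 = 1809864.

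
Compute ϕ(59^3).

φ(59^3) = 59^2·(59−1) = 3481·58 = 201898.

201898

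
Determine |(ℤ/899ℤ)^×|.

First factor: 899 = 29 * 31.
φ(29) = 29 − 1 = 28.
φ(31) = 31 − 1 = 30.
Since φ is multiplicative, φ(899) = 28 · 30 = 840.

840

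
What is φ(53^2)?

2756

φ(2809) = 2809 · (1 − 1/53)
       = 2809 · 52/53 = 2756.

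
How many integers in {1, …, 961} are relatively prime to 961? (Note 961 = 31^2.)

930

φ(31^2) = 31^1·(31−1) = 31·30 = 930.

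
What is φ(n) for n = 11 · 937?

9360

φ(11) = 11 − 1 = 10.
φ(937) = 937 − 1 = 936.
φ(10307) = 10 × 936 = 9360.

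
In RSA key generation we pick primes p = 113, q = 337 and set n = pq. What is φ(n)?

φ(113) = 113 − 1 = 112.
φ(337) = 337 − 1 = 336.
φ(38081) = 112 × 336 = 37632.

37632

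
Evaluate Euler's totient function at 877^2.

768252

φ(877^2) = 877^2 − 877^1 = 769129 − 877 = 768252.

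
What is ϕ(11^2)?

φ(121) = 121 · (1 − 1/11)
       = 121 · 10/11 = 110.

110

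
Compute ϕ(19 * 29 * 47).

φ(25897) = 25897 · (1 − 1/19) · (1 − 1/29) · (1 − 1/47)
       = 25897 · 23184/25897 = 23184.

23184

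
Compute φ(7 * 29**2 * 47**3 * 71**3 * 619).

107960289314633280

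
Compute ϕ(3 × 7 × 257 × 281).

φ(3) = 3 − 1 = 2.
φ(7) = 7 − 1 = 6.
φ(257) = 257 − 1 = 256.
φ(281) = 281 − 1 = 280.
Multiply: 2 · 6 · 256 · 280 = 860160.

860160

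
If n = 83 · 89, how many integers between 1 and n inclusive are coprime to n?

φ(83) = 83 − 1 = 82.
φ(89) = 89 − 1 = 88.
φ(7387) = 82 × 88 = 7216.

7216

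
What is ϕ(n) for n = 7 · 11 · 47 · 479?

φ(1733501) = 1733501 · (1 − 1/7) · (1 − 1/11) · (1 − 1/47) · (1 − 1/479)
       = 1733501 · 1319280/1733501 = 1319280.

1319280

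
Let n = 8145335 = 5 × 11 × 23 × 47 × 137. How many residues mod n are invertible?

φ(8145335) = 8145335 · (1 − 1/5) · (1 − 1/11) · (1 − 1/23) · (1 − 1/47) · (1 − 1/137)
       = 8145335 · 5505280/8145335 = 5505280.

5505280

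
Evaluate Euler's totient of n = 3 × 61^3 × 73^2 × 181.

422443641600

φ(656802889707) = 656802889707 · (1 − 1/3) · (1 − 1/61) · (1 − 1/73) · (1 − 1/181)
       = 656802889707 · 1555200/2417979 = 422443641600.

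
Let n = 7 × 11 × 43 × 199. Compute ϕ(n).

498960

φ(7) = 7 − 1 = 6.
φ(11) = 11 − 1 = 10.
φ(43) = 43 − 1 = 42.
φ(199) = 199 − 1 = 198.
Multiply: 6 · 10 · 42 · 198 = 498960.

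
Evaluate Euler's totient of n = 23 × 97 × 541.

1140480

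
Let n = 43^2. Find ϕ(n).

1806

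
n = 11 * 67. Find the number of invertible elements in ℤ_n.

660

φ(11) = 11 − 1 = 10.
φ(67) = 67 − 1 = 66.
Multiply: 10 · 66 = 660.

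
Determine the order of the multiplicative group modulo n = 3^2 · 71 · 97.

φ(61983) = 61983 · (1 − 1/3) · (1 − 1/71) · (1 − 1/97)
       = 61983 · 13440/20661 = 40320.

40320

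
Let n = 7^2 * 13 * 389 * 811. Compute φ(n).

158397120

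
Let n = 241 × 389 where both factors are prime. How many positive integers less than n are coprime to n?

φ(pq) = (p−1)(q−1) = 240 · 388 = 93120.

93120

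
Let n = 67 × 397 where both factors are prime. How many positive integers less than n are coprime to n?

26136

φ(pq) = (p−1)(q−1) = 66 · 396 = 26136.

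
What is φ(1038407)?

Prime factorization: 1038407 = 19 · 31 · 41 · 43.
φ(19) = 19 − 1 = 18.
φ(31) = 31 − 1 = 30.
φ(41) = 41 − 1 = 40.
φ(43) = 43 − 1 = 42.
Multiply: 18 · 30 · 40 · 42 = 907200.

907200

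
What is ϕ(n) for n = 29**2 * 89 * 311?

22151360

φ(23278039) = 23278039 · (1 − 1/29) · (1 − 1/89) · (1 − 1/311)
       = 23278039 · 763840/802691 = 22151360.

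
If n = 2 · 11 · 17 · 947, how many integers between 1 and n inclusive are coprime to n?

151360

φ(2) = 2 − 1 = 1.
φ(11) = 11 − 1 = 10.
φ(17) = 17 − 1 = 16.
φ(947) = 947 − 1 = 946.
Multiply: 1 · 10 · 16 · 946 = 151360.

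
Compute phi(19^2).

342

φ(19^2) = 19^2 − 19^1 = 361 − 19 = 342.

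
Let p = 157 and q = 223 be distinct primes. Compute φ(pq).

34632

φ(n) = (p − 1)(q − 1) = (157−1)(223−1) = 156·222 = 34632.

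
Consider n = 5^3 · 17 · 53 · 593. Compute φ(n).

49254400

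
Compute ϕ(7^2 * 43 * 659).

1160712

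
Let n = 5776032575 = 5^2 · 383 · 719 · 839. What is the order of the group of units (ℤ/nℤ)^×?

φ(5776032575) = 5776032575 · (1 − 1/5) · (1 − 1/383) · (1 − 1/719) · (1 − 1/839)
       = 5776032575 · 919373152/1155206515 = 4596865760.

4596865760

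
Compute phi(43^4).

3339294

φ(3418801) = 3418801 · (1 − 1/43)
       = 3418801 · 42/43 = 3339294.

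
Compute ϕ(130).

48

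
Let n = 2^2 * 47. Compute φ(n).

φ(188) = 188 · (1 − 1/2) · (1 − 1/47)
       = 188 · 46/94 = 92.

92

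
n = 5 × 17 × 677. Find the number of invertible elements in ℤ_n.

43264

φ(57545) = 57545 · (1 − 1/5) · (1 − 1/17) · (1 − 1/677)
       = 57545 · 43264/57545 = 43264.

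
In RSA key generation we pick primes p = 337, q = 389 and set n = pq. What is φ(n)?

130368

φ(n) = (p − 1)(q − 1) = (337−1)(389−1) = 336·388 = 130368.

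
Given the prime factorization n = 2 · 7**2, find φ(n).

42

φ(98) = 98 · (1 − 1/2) · (1 − 1/7)
       = 98 · 6/14 = 42.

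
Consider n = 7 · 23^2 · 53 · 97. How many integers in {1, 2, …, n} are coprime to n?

15155712

φ(7) = 7 − 1 = 6.
φ(23^2) = 23^2 − 23^1 = 529 − 23 = 506.
φ(53) = 53 − 1 = 52.
φ(97) = 97 − 1 = 96.
Since φ is multiplicative, φ(19037123) = 6 · 506 · 52 · 96 = 15155712.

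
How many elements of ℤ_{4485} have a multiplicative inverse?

2112

First factor: 4485 = 3 × 5 × 13 × 23.
φ(3) = 3 − 1 = 2.
φ(5) = 5 − 1 = 4.
φ(13) = 13 − 1 = 12.
φ(23) = 23 − 1 = 22.
φ(4485) = 2 × 4 × 12 × 22 = 2112.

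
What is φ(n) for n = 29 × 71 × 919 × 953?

1712914560

φ(1803286613) = 1803286613 · (1 − 1/29) · (1 − 1/71) · (1 − 1/919) · (1 − 1/953)
       = 1803286613 · 1712914560/1803286613 = 1712914560.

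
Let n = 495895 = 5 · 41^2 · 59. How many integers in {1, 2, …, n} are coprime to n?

380480

φ(5) = 5 − 1 = 4.
φ(41^2) = 41^2 − 41^1 = 1681 − 41 = 1640.
φ(59) = 59 − 1 = 58.
Multiply: 4 · 1640 · 58 = 380480.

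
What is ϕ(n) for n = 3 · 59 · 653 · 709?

53547456

φ(81946929) = 81946929 · (1 − 1/3) · (1 − 1/59) · (1 − 1/653) · (1 − 1/709)
       = 81946929 · 53547456/81946929 = 53547456.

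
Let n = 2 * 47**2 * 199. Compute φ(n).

φ(2) = 2 − 1 = 1.
φ(47^2) = 47^1·(47−1) = 47·46 = 2162.
φ(199) = 199 − 1 = 198.
φ(879182) = 1 × 2162 × 198 = 428076.

428076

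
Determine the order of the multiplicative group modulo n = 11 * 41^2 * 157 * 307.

782870400

φ(11) = 11 − 1 = 10.
φ(41^2) = 41^2 − 41^1 = 1681 − 41 = 1640.
φ(157) = 157 − 1 = 156.
φ(307) = 307 − 1 = 306.
φ(891247709) = 10 × 1640 × 156 × 306 = 782870400.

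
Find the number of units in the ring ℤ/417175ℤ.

288000

First factor: 417175 = 5**2 × 11 × 37 × 41.
φ(417175) = 417175 · (1 − 1/5) · (1 − 1/11) · (1 − 1/37) · (1 − 1/41)
       = 417175 · 57600/83435 = 288000.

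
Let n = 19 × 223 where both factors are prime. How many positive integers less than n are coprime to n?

3996

φ(4237) = 4237 · (1 − 1/19) · (1 − 1/223)
       = 4237 · 3996/4237 = 3996.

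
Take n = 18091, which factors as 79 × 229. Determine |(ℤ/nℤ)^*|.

17784

φ(79) = 79 − 1 = 78.
φ(229) = 229 − 1 = 228.
Since φ is multiplicative, φ(18091) = 78 · 228 = 17784.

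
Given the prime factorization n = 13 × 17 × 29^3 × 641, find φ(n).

2893578240

φ(3454970129) = 3454970129 · (1 − 1/13) · (1 − 1/17) · (1 − 1/29) · (1 − 1/641)
       = 3454970129 · 3440640/4108169 = 2893578240.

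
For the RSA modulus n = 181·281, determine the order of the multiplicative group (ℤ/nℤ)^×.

φ(pq) = (p−1)(q−1) = 180 · 280 = 50400.

50400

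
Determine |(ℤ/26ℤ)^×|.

12

Factor 26: 26 = 2 · 13.
φ(26) = 26 · (1 − 1/2) · (1 − 1/13)
       = 26 · 12/26 = 12.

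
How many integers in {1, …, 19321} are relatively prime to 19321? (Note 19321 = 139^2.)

19182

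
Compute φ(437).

First factor: 437 = 19 * 23.
φ(19) = 19 − 1 = 18.
φ(23) = 23 − 1 = 22.
Multiply: 18 · 22 = 396.

396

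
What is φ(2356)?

2356 = 2^2 · 19 · 31.
φ(2^2) = 2^2 − 2^1 = 4 − 2 = 2.
φ(19) = 19 − 1 = 18.
φ(31) = 31 − 1 = 30.
φ(2356) = 2 × 18 × 30 = 1080.

1080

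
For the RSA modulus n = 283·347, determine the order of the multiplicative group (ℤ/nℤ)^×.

φ(n) = (p − 1)(q − 1) = (283−1)(347−1) = 282·346 = 97572.

97572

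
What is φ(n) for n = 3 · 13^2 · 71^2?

φ(3) = 3 − 1 = 2.
φ(13^2) = 13^1·(13−1) = 13·12 = 156.
φ(71^2) = 71^2 − 71^1 = 5041 − 71 = 4970.
Multiply: 2 · 156 · 4970 = 1550640.

1550640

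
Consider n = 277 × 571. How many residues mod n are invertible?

φ(277) = 277 − 1 = 276.
φ(571) = 571 − 1 = 570.
Since φ is multiplicative, φ(158167) = 276 · 570 = 157320.

157320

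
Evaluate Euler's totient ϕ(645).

First factor: 645 = 3 * 5 * 43.
φ(645) = 645 · (1 − 1/3) · (1 − 1/5) · (1 − 1/43)
       = 645 · 336/645 = 336.

336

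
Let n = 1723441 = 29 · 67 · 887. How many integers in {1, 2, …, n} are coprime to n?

φ(29) = 29 − 1 = 28.
φ(67) = 67 − 1 = 66.
φ(887) = 887 − 1 = 886.
Since φ is multiplicative, φ(1723441) = 28 · 66 · 886 = 1637328.

1637328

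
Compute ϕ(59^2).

3422

φ(59^2) = 59^2 − 59^1 = 3481 − 59 = 3422.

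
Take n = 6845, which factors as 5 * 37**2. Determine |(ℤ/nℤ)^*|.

5328

φ(6845) = 6845 · (1 − 1/5) · (1 − 1/37)
       = 6845 · 144/185 = 5328.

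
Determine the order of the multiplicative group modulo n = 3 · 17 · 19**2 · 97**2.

φ(173229099) = 173229099 · (1 − 1/3) · (1 − 1/17) · (1 − 1/19) · (1 − 1/97)
       = 173229099 · 55296/93993 = 101910528.

101910528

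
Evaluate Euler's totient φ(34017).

Prime factorization: 34017 = 3 × 17 × 23 × 29.
φ(34017) = 34017 · (1 − 1/3) · (1 − 1/17) · (1 − 1/23) · (1 − 1/29)
       = 34017 · 19712/34017 = 19712.

19712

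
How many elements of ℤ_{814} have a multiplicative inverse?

814 = 2 × 11 × 37.
φ(2) = 2 − 1 = 1.
φ(11) = 11 − 1 = 10.
φ(37) = 37 − 1 = 36.
Multiply: 1 · 10 · 36 = 360.

360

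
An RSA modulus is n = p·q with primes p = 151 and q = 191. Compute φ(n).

28500

φ(28841) = 28841 · (1 − 1/151) · (1 − 1/191)
       = 28841 · 28500/28841 = 28500.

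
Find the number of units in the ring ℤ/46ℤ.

22

Factor 46: 46 = 2 × 23.
φ(46) = 46 · (1 − 1/2) · (1 − 1/23)
       = 46 · 22/46 = 22.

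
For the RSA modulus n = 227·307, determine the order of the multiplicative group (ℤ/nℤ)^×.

69156

For distinct primes, φ(pq) = (p−1)(q−1) = 226 × 306 = 69156.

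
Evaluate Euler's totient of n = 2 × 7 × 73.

432

φ(1022) = 1022 · (1 − 1/2) · (1 − 1/7) · (1 − 1/73)
       = 1022 · 432/1022 = 432.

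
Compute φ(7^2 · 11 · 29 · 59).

φ(922229) = 922229 · (1 − 1/7) · (1 − 1/11) · (1 − 1/29) · (1 − 1/59)
       = 922229 · 97440/131747 = 682080.

682080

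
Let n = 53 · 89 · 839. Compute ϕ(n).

φ(3957563) = 3957563 · (1 − 1/53) · (1 − 1/89) · (1 − 1/839)
       = 3957563 · 3834688/3957563 = 3834688.

3834688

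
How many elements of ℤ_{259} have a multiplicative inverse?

216

First factor: 259 = 7 × 37.
φ(259) = 259 · (1 − 1/7) · (1 − 1/37)
       = 259 · 216/259 = 216.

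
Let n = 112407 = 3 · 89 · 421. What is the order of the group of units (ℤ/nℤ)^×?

73920

φ(3) = 3 − 1 = 2.
φ(89) = 89 − 1 = 88.
φ(421) = 421 − 1 = 420.
Since φ is multiplicative, φ(112407) = 2 · 88 · 420 = 73920.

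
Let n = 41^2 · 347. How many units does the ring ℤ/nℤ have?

567440

φ(41^2) = 41^2 − 41^1 = 1681 − 41 = 1640.
φ(347) = 347 − 1 = 346.
Multiply: 1640 · 346 = 567440.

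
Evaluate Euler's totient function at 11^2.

110

φ(121) = 121 · (1 − 1/11)
       = 121 · 10/11 = 110.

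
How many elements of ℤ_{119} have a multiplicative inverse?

96

First factor: 119 = 7 * 17.
φ(119) = 119 · (1 − 1/7) · (1 − 1/17)
       = 119 · 96/119 = 96.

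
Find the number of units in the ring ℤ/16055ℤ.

Factor 16055: 16055 = 5 · 13**2 · 19.
φ(16055) = 16055 · (1 − 1/5) · (1 − 1/13) · (1 − 1/19)
       = 16055 · 864/1235 = 11232.

11232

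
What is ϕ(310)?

120

Factor 310: 310 = 2 * 5 * 31.
φ(310) = 310 · (1 − 1/2) · (1 − 1/5) · (1 − 1/31)
       = 310 · 120/310 = 120.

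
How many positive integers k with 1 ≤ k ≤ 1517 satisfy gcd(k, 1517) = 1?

1440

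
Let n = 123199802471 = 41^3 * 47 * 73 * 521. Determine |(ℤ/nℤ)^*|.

φ(123199802471) = 123199802471 · (1 − 1/41) · (1 − 1/47) · (1 − 1/73) · (1 − 1/521)
       = 123199802471 · 68889600/73289591 = 115803417600.

115803417600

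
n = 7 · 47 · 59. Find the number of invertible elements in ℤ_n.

16008

φ(7) = 7 − 1 = 6.
φ(47) = 47 − 1 = 46.
φ(59) = 59 − 1 = 58.
Since φ is multiplicative, φ(19411) = 6 · 46 · 58 = 16008.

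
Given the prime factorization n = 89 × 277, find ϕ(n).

φ(89) = 89 − 1 = 88.
φ(277) = 277 − 1 = 276.
Since φ is multiplicative, φ(24653) = 88 · 276 = 24288.

24288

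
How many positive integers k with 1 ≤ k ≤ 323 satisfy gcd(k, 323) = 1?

288

Factor 323: 323 = 17 · 19.
φ(323) = 323 · (1 − 1/17) · (1 − 1/19)
       = 323 · 288/323 = 288.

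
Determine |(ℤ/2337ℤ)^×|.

First factor: 2337 = 3 * 19 * 41.
φ(3) = 3 − 1 = 2.
φ(19) = 19 − 1 = 18.
φ(41) = 41 − 1 = 40.
φ(2337) = 2 × 18 × 40 = 1440.

1440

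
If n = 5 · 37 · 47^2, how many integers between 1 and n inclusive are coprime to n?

φ(5) = 5 − 1 = 4.
φ(37) = 37 − 1 = 36.
φ(47^2) = 47^1·(47−1) = 47·46 = 2162.
Multiply: 4 · 36 · 2162 = 311328.

311328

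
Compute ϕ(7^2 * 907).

φ(7^2) = 7^1·(7−1) = 7·6 = 42.
φ(907) = 907 − 1 = 906.
Since φ is multiplicative, φ(44443) = 42 · 906 = 38052.

38052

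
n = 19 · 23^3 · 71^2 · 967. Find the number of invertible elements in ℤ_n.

1005736873680

φ(1126886770931) = 1126886770931 · (1 − 1/19) · (1 − 1/23) · (1 − 1/71) · (1 − 1/967)
       = 1126886770931 · 26777520/30003109 = 1005736873680.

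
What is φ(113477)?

84672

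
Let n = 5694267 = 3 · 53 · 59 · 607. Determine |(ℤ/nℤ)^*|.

φ(5694267) = 5694267 · (1 − 1/3) · (1 − 1/53) · (1 − 1/59) · (1 − 1/607)
       = 5694267 · 3655392/5694267 = 3655392.

3655392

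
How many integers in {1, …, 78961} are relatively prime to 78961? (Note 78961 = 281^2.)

78680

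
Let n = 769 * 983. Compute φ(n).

754176

φ(755927) = 755927 · (1 − 1/769) · (1 − 1/983)
       = 755927 · 754176/755927 = 754176.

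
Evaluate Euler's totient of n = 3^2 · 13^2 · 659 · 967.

594947808

φ(3^2) = 3^1·(3−1) = 3·2 = 6.
φ(13^2) = 13^2 − 13^1 = 169 − 13 = 156.
φ(659) = 659 − 1 = 658.
φ(967) = 967 − 1 = 966.
φ(969261813) = 6 × 156 × 658 × 966 = 594947808.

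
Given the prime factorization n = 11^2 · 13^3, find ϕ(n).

φ(265837) = 265837 · (1 − 1/11) · (1 − 1/13)
       = 265837 · 120/143 = 223080.

223080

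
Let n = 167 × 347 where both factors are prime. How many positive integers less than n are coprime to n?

57436

φ(n) = (p − 1)(q − 1) = (167−1)(347−1) = 166·346 = 57436.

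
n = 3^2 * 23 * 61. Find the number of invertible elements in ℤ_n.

φ(3^2) = 3^1·(3−1) = 3·2 = 6.
φ(23) = 23 − 1 = 22.
φ(61) = 61 − 1 = 60.
φ(12627) = 6 × 22 × 60 = 7920.

7920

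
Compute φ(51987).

51987 = 3 × 13 × 31 × 43.
φ(3) = 3 − 1 = 2.
φ(13) = 13 − 1 = 12.
φ(31) = 31 − 1 = 30.
φ(43) = 43 − 1 = 42.
Since φ is multiplicative, φ(51987) = 2 · 12 · 30 · 42 = 30240.

30240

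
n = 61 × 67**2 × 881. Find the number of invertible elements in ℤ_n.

φ(61) = 61 − 1 = 60.
φ(67^2) = 67^2 − 67^1 = 4489 − 67 = 4422.
φ(881) = 881 − 1 = 880.
φ(241243349) = 60 × 4422 × 880 = 233481600.

233481600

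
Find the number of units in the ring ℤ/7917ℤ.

First factor: 7917 = 3 · 7 · 13 · 29.
φ(3) = 3 − 1 = 2.
φ(7) = 7 − 1 = 6.
φ(13) = 13 − 1 = 12.
φ(29) = 29 − 1 = 28.
Since φ is multiplicative, φ(7917) = 2 · 6 · 12 · 28 = 4032.

4032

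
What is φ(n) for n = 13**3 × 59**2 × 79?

541305648

φ(604172803) = 604172803 · (1 − 1/13) · (1 − 1/59) · (1 − 1/79)
       = 604172803 · 54288/60593 = 541305648.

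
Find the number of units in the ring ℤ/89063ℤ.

74880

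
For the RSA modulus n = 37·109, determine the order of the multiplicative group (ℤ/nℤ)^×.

φ(pq) = (p−1)(q−1) = 36 · 108 = 3888.

3888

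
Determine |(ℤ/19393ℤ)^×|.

Factor 19393: 19393 = 11 · 41 · 43.
φ(11) = 11 − 1 = 10.
φ(41) = 41 − 1 = 40.
φ(43) = 43 − 1 = 42.
φ(19393) = 10 × 40 × 42 = 16800.

16800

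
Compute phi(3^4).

φ(81) = 81 · (1 − 1/3)
       = 81 · 2/3 = 54.

54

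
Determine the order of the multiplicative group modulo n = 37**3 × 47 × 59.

131489712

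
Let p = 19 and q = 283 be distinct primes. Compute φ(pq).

5076

φ(pq) = (p−1)(q−1) = 18 · 282 = 5076.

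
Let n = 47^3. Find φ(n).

101614

φ(47^3) = 47^3 − 47^2 = 103823 − 2209 = 101614.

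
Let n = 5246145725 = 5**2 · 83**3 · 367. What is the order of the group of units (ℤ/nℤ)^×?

4135053360

φ(5^2) = 5^1·(5−1) = 5·4 = 20.
φ(83^3) = 83^2·(83−1) = 6889·82 = 564898.
φ(367) = 367 − 1 = 366.
φ(5246145725) = 20 × 564898 × 366 = 4135053360.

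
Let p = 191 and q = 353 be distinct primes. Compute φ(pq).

66880

φ(pq) = (p−1)(q−1) = 190 · 352 = 66880.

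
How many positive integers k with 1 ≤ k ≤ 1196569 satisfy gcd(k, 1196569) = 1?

1016400

1196569 = 11^3 · 29 · 31.
φ(11^3) = 11^2·(11−1) = 121·10 = 1210.
φ(29) = 29 − 1 = 28.
φ(31) = 31 − 1 = 30.
φ(1196569) = 1210 × 28 × 30 = 1016400.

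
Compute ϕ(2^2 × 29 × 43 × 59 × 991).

135051840

φ(2^2) = 2^1·(2−1) = 2·1 = 2.
φ(29) = 29 − 1 = 28.
φ(43) = 43 − 1 = 42.
φ(59) = 59 − 1 = 58.
φ(991) = 991 − 1 = 990.
φ(291643372) = 2 × 28 × 42 × 58 × 990 = 135051840.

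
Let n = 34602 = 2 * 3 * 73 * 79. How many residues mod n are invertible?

11232

φ(2) = 2 − 1 = 1.
φ(3) = 3 − 1 = 2.
φ(73) = 73 − 1 = 72.
φ(79) = 79 − 1 = 78.
Since φ is multiplicative, φ(34602) = 1 · 2 · 72 · 78 = 11232.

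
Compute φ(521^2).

270920

φ(521^2) = 521^2 − 521^1 = 271441 − 521 = 270920.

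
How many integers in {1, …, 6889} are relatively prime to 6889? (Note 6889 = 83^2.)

φ(6889) = 6889 · (1 − 1/83)
       = 6889 · 82/83 = 6806.

6806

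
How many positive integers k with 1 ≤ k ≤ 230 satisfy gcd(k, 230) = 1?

88

Factor 230: 230 = 2 * 5 * 23.
φ(2) = 2 − 1 = 1.
φ(5) = 5 − 1 = 4.
φ(23) = 23 − 1 = 22.
Multiply: 1 · 4 · 22 = 88.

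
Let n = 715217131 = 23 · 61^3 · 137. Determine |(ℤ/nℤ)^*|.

φ(23) = 23 − 1 = 22.
φ(61^3) = 61^3 − 61^2 = 226981 − 3721 = 223260.
φ(137) = 137 − 1 = 136.
φ(715217131) = 22 × 223260 × 136 = 667993920.

667993920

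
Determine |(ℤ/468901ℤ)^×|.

Prime factorization: 468901 = 19 × 23 × 29 × 37.
φ(19) = 19 − 1 = 18.
φ(23) = 23 − 1 = 22.
φ(29) = 29 − 1 = 28.
φ(37) = 37 − 1 = 36.
Since φ is multiplicative, φ(468901) = 18 · 22 · 28 · 36 = 399168.

399168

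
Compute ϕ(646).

288

First factor: 646 = 2 * 17 * 19.
φ(646) = 646 · (1 − 1/2) · (1 − 1/17) · (1 − 1/19)
       = 646 · 288/646 = 288.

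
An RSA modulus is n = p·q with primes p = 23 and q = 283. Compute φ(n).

φ(pq) = (p−1)(q−1) = 22 · 282 = 6204.

6204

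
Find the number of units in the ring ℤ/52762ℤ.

First factor: 52762 = 2 · 23 · 31 · 37.
φ(2) = 2 − 1 = 1.
φ(23) = 23 − 1 = 22.
φ(31) = 31 − 1 = 30.
φ(37) = 37 − 1 = 36.
Since φ is multiplicative, φ(52762) = 1 · 22 · 30 · 36 = 23760.

23760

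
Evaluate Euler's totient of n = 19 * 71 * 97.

120960

φ(19) = 19 − 1 = 18.
φ(71) = 71 − 1 = 70.
φ(97) = 97 − 1 = 96.
φ(130853) = 18 × 70 × 96 = 120960.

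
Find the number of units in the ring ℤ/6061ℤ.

First factor: 6061 = 11 · 19 · 29.
φ(6061) = 6061 · (1 − 1/11) · (1 − 1/19) · (1 − 1/29)
       = 6061 · 5040/6061 = 5040.

5040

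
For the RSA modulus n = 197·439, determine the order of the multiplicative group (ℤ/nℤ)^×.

For distinct primes, φ(pq) = (p−1)(q−1) = 196 × 438 = 85848.

85848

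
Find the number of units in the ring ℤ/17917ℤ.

17917 = 19 · 23 · 41.
φ(19) = 19 − 1 = 18.
φ(23) = 23 − 1 = 22.
φ(41) = 41 − 1 = 40.
Since φ is multiplicative, φ(17917) = 18 · 22 · 40 = 15840.

15840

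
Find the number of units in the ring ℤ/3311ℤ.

2520

First factor: 3311 = 7 * 11 * 43.
φ(3311) = 3311 · (1 − 1/7) · (1 − 1/11) · (1 − 1/43)
       = 3311 · 2520/3311 = 2520.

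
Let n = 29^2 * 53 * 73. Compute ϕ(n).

φ(29^2) = 29^1·(29−1) = 29·28 = 812.
φ(53) = 53 − 1 = 52.
φ(73) = 73 − 1 = 72.
φ(3253829) = 812 × 52 × 72 = 3040128.

3040128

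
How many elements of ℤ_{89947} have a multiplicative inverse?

69120

Prime factorization: 89947 = 11 · 13 · 17 · 37.
φ(89947) = 89947 · (1 − 1/11) · (1 − 1/13) · (1 − 1/17) · (1 − 1/37)
       = 89947 · 69120/89947 = 69120.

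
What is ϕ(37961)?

26880

37961 = 7 · 11 · 17 · 29.
φ(37961) = 37961 · (1 − 1/7) · (1 − 1/11) · (1 − 1/17) · (1 − 1/29)
       = 37961 · 26880/37961 = 26880.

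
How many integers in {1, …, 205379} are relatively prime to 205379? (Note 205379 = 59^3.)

201898

φ(205379) = 205379 · (1 − 1/59)
       = 205379 · 58/59 = 201898.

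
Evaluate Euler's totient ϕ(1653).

1008

First factor: 1653 = 3 · 19 · 29.
φ(1653) = 1653 · (1 − 1/3) · (1 − 1/19) · (1 − 1/29)
       = 1653 · 1008/1653 = 1008.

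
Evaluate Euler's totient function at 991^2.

981090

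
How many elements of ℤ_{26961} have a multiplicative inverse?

15120

First factor: 26961 = 3 · 11 · 19 · 43.
φ(3) = 3 − 1 = 2.
φ(11) = 11 − 1 = 10.
φ(19) = 19 − 1 = 18.
φ(43) = 43 − 1 = 42.
Since φ is multiplicative, φ(26961) = 2 · 10 · 18 · 42 = 15120.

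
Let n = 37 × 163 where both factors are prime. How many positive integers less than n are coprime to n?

5832

For distinct primes, φ(pq) = (p−1)(q−1) = 36 × 162 = 5832.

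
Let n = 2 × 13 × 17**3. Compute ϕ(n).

55488

φ(127738) = 127738 · (1 − 1/2) · (1 − 1/13) · (1 − 1/17)
       = 127738 · 192/442 = 55488.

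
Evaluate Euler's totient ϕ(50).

20

Prime factorization: 50 = 2 × 5^2.
φ(50) = 50 · (1 − 1/2) · (1 − 1/5)
       = 50 · 4/10 = 20.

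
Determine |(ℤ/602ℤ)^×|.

252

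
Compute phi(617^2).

380072

φ(617^2) = 617^2 − 617^1 = 380689 − 617 = 380072.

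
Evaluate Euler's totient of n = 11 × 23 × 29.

φ(7337) = 7337 · (1 − 1/11) · (1 − 1/23) · (1 − 1/29)
       = 7337 · 6160/7337 = 6160.

6160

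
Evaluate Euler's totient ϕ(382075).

Factor 382075: 382075 = 5^2 × 17 × 29 × 31.
φ(382075) = 382075 · (1 − 1/5) · (1 − 1/17) · (1 − 1/29) · (1 − 1/31)
       = 382075 · 53760/76415 = 268800.

268800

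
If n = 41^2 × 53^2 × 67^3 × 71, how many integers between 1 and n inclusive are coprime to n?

φ(100832888759717) = 100832888759717 · (1 − 1/41) · (1 − 1/53) · (1 − 1/67) · (1 − 1/71)
       = 100832888759717 · 9609600/10336961 = 93737775331200.

93737775331200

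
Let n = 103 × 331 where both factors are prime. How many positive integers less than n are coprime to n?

33660

For distinct primes, φ(pq) = (p−1)(q−1) = 102 × 330 = 33660.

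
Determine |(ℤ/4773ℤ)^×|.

3024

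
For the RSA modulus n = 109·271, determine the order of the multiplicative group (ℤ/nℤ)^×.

φ(pq) = (p−1)(q−1) = 108 · 270 = 29160.

29160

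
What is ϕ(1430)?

Prime factorization: 1430 = 2 * 5 * 11 * 13.
φ(2) = 2 − 1 = 1.
φ(5) = 5 − 1 = 4.
φ(11) = 11 − 1 = 10.
φ(13) = 13 − 1 = 12.
Since φ is multiplicative, φ(1430) = 1 · 4 · 10 · 12 = 480.

480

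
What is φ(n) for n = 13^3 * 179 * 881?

317665920

φ(346464703) = 346464703 · (1 − 1/13) · (1 − 1/179) · (1 − 1/881)
       = 346464703 · 1879680/2050087 = 317665920.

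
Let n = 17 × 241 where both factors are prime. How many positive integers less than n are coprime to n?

φ(4097) = 4097 · (1 − 1/17) · (1 − 1/241)
       = 4097 · 3840/4097 = 3840.

3840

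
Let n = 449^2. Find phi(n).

201152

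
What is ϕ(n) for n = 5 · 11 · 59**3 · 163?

1308299040

φ(5) = 5 − 1 = 4.
φ(11) = 11 − 1 = 10.
φ(59^3) = 59^3 − 59^2 = 205379 − 3481 = 201898.
φ(163) = 163 − 1 = 162.
Since φ is multiplicative, φ(1841222735) = 4 · 10 · 201898 · 162 = 1308299040.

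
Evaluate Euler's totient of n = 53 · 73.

3744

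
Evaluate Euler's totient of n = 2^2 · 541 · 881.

φ(2^2) = 2^1·(2−1) = 2·1 = 2.
φ(541) = 541 − 1 = 540.
φ(881) = 881 − 1 = 880.
φ(1906484) = 2 × 540 × 880 = 950400.

950400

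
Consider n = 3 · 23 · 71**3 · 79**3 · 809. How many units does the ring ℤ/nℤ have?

φ(9850401495030309) = 9850401495030309 · (1 − 1/3) · (1 − 1/23) · (1 − 1/71) · (1 − 1/79) · (1 − 1/809)
       = 9850401495030309 · 194113920/313099989 = 6106994937563520.

6106994937563520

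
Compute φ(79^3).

φ(79^3) = 79^3 − 79^2 = 493039 − 6241 = 486798.

486798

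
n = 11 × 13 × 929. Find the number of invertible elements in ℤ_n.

φ(132847) = 132847 · (1 − 1/11) · (1 − 1/13) · (1 − 1/929)
       = 132847 · 111360/132847 = 111360.

111360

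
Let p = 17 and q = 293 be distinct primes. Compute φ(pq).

4672

φ(pq) = (p−1)(q−1) = 16 · 292 = 4672.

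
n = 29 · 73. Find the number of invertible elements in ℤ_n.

2016

φ(29) = 29 − 1 = 28.
φ(73) = 73 − 1 = 72.
φ(2117) = 28 × 72 = 2016.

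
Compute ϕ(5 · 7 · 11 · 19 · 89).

φ(651035) = 651035 · (1 − 1/5) · (1 − 1/7) · (1 − 1/11) · (1 − 1/19) · (1 − 1/89)
       = 651035 · 380160/651035 = 380160.

380160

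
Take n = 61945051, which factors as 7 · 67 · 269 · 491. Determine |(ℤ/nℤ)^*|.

φ(7) = 7 − 1 = 6.
φ(67) = 67 − 1 = 66.
φ(269) = 269 − 1 = 268.
φ(491) = 491 − 1 = 490.
φ(61945051) = 6 × 66 × 268 × 490 = 52002720.

52002720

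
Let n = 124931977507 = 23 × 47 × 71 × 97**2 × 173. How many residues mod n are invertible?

113461877760

φ(124931977507) = 124931977507 · (1 − 1/23) · (1 − 1/47) · (1 − 1/71) · (1 − 1/97) · (1 − 1/173)
       = 124931977507 · 1169710080/1287958531 = 113461877760.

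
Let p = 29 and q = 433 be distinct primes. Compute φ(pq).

φ(pq) = (p−1)(q−1) = 28 · 432 = 12096.

12096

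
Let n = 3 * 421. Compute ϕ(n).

840

φ(3) = 3 − 1 = 2.
φ(421) = 421 − 1 = 420.
Multiply: 2 · 420 = 840.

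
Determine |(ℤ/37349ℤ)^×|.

First factor: 37349 = 13^3 * 17.
φ(13^3) = 13^3 − 13^2 = 2197 − 169 = 2028.
φ(17) = 17 − 1 = 16.
Since φ is multiplicative, φ(37349) = 2028 · 16 = 32448.

32448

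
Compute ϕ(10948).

4224

Factor 10948: 10948 = 2**2 · 7 · 17 · 23.
φ(10948) = 10948 · (1 − 1/2) · (1 − 1/7) · (1 − 1/17) · (1 − 1/23)
       = 10948 · 2112/5474 = 4224.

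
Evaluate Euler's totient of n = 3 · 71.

φ(3) = 3 − 1 = 2.
φ(71) = 71 − 1 = 70.
Since φ is multiplicative, φ(213) = 2 · 70 = 140.

140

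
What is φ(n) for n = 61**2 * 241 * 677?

φ(61^2) = 61^2 − 61^1 = 3721 − 61 = 3660.
φ(241) = 241 − 1 = 240.
φ(677) = 677 − 1 = 676.
Multiply: 3660 · 240 · 676 = 593798400.

593798400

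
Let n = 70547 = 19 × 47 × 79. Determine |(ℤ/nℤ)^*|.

φ(70547) = 70547 · (1 − 1/19) · (1 − 1/47) · (1 − 1/79)
       = 70547 · 64584/70547 = 64584.

64584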